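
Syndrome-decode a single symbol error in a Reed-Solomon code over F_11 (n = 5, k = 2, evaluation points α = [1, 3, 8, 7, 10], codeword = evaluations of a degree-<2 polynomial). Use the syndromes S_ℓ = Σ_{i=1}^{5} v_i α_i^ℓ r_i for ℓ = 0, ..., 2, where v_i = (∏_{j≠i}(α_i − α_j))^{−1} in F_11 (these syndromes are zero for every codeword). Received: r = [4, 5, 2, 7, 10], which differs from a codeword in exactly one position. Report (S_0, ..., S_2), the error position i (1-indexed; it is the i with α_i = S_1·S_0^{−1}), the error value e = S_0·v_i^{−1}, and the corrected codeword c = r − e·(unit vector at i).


S = (10, 1, 10), error at position 5, error magnitude e = 7, c = [4, 5, 2, 7, 3].

Step 1: column multipliers v_i = (∏_{j≠i}(α_i − α_j))^{−1} mod 11.
  i = 1 (α = 1): (1−3)(1−8)(1−7)(1−10) = (−2)·(−7)·(−6)·(−9) = 756 ≡ 8, so v_1 = 8^{−1} = 7 (mod 11).
  i = 2 (α = 3): (3−1)(3−8)(3−7)(3−10) = 2·(−5)·(−4)·(−7) = −280 ≡ 6, so v_2 = 6^{−1} = 2 (mod 11).
  i = 3 (α = 8): (8−1)(8−3)(8−7)(8−10) = 7·5·1·(−2) = −70 ≡ 7, so v_3 = 7^{−1} = 8 (mod 11).
  i = 4 (α = 7): (7−1)(7−3)(7−8)(7−10) = 6·4·(−1)·(−3) = 72 ≡ 6, so v_4 = 6^{−1} = 2 (mod 11).
  i = 5 (α = 10): (10−1)(10−3)(10−8)(10−7) = 9·7·2·3 = 378 ≡ 4, so v_5 = 4^{−1} = 3 (mod 11).
  v = [7, 2, 8, 2, 3].
Step 2: syndromes of r = [4, 5, 2, 7, 10] (all sums mod 11).
  S_0 = Σ v_i r_i = 7·4 + 2·5 + 8·2 + 2·7 + 3·10 = 98 ≡ 10.
  S_1 = Σ v_i α_i r_i = 7·1·4 + 2·3·5 + 8·8·2 + 2·7·7 + 3·10·10 = 584 ≡ 1.
  α_i^2 mod 11 = [1, 9, 9, 5, 1].
  S_2 = Σ v_i α_i^2 r_i = 7·1·4 + 2·9·5 + 8·9·2 + 2·5·7 + 3·1·10 = 362 ≡ 10.
  S = (10, 1, 10) ≠ 0, so r is not a codeword (an error is present).
Step 3: locate the error. For a single error e at position i, S_ℓ = v_i·e·α_i^ℓ, so α_err = S_1/S_0.
  S_0^{−1} = 10^{−1} = 10 (mod 11), so α_err = 1·10 = 10 ≡ 10 = α_5. Error position i = 5.
  Consistency check: S_2/S_1 = 10·1 = 10 ≡ 10 = α_err ✓ (single-error assumption holds).
Step 4: error magnitude e = S_0/v_5 = S_0·∏_{j≠5}(α_5 − α_j) = 10·4 = 40 ≡ 7 (mod 11).
Step 5: correct position 5: c_5 = r_5 − e = 10 − 7 ≡ 3 (mod 11). Hence c = [4, 5, 2, 7, 3].
  Check: interpolating c through the α_i gives m(x) = 9 + 6·x (degree < 2) with m(α_i) = c_i for every i, so c is indeed a codeword.


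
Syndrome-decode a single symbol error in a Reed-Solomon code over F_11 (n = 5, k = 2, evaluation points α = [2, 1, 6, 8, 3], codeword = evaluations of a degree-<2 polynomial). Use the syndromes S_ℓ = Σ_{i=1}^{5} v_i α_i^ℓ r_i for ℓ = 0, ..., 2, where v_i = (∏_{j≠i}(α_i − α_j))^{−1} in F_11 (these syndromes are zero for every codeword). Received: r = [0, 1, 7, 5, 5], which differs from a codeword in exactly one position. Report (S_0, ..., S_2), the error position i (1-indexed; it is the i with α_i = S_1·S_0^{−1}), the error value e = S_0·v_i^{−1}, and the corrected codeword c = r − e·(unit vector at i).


S = (9, 5, 4), error at position 5, error magnitude e = 6, c = [0, 1, 7, 5, 10].

Step 1: column multipliers v_i = (∏_{j≠i}(α_i − α_j))^{−1} mod 11.
  i = 1 (α = 2): (2−1)(2−6)(2−8)(2−3) = 1·(−4)·(−6)·(−1) = −24 ≡ 9, so v_1 = 9^{−1} = 5 (mod 11).
  i = 2 (α = 1): (1−2)(1−6)(1−8)(1−3) = (−1)·(−5)·(−7)·(−2) = 70 ≡ 4, so v_2 = 4^{−1} = 3 (mod 11).
  i = 3 (α = 6): (6−2)(6−1)(6−8)(6−3) = 4·5·(−2)·3 = −120 ≡ 1, so v_3 = 1^{−1} = 1 (mod 11).
  i = 4 (α = 8): (8−2)(8−1)(8−6)(8−3) = 6·7·2·5 = 420 ≡ 2, so v_4 = 2^{−1} = 6 (mod 11).
  i = 5 (α = 3): (3−2)(3−1)(3−6)(3−8) = 1·2·(−3)·(−5) = 30 ≡ 8, so v_5 = 8^{−1} = 7 (mod 11).
  v = [5, 3, 1, 6, 7].
Step 2: syndromes of r = [0, 1, 7, 5, 5] (all sums mod 11).
  S_0 = Σ v_i r_i = 5·0 + 3·1 + 1·7 + 6·5 + 7·5 = 75 ≡ 9.
  S_1 = Σ v_i α_i r_i = 5·2·0 + 3·1·1 + 1·6·7 + 6·8·5 + 7·3·5 = 390 ≡ 5.
  α_i^2 mod 11 = [4, 1, 3, 9, 9].
  S_2 = Σ v_i α_i^2 r_i = 5·4·0 + 3·1·1 + 1·3·7 + 6·9·5 + 7·9·5 = 609 ≡ 4.
  S = (9, 5, 4) ≠ 0, so r is not a codeword (an error is present).
Step 3: locate the error. For a single error e at position i, S_ℓ = v_i·e·α_i^ℓ, so α_err = S_1/S_0.
  S_0^{−1} = 9^{−1} = 5 (mod 11), so α_err = 5·5 = 25 ≡ 3 = α_5. Error position i = 5.
  Consistency check: S_2/S_1 = 4·9 = 36 ≡ 3 = α_err ✓ (single-error assumption holds).
Step 4: error magnitude e = S_0/v_5 = S_0·∏_{j≠5}(α_5 − α_j) = 9·8 = 72 ≡ 6 (mod 11).
Step 5: correct position 5: c_5 = r_5 − e = 5 − 6 ≡ 10 (mod 11). Hence c = [0, 1, 7, 5, 10].
  Check: interpolating c through the α_i gives m(x) = 2 + 10·x (degree < 2) with m(α_i) = c_i for every i, so c is indeed a codeword.


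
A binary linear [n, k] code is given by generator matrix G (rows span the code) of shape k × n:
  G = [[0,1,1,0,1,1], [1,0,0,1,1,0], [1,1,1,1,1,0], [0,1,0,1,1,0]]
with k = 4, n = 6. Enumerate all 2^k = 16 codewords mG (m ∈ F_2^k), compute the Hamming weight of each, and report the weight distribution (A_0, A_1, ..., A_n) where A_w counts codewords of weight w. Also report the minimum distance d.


Weight distribution: A_0 = 1, A_2 = 4, A_3 = 6, A_4 = 3, A_5 = 2. Minimum distance d = 2.

Enumerate all 2^4 = 16 messages m ∈ F_2^4.
For each, compute codeword c = mG in F_2^6, then tally its weight.
  m = 0000 → c = 000000, weight = 0.
  m = 1000 → c = 011011, weight = 4.
  m = 0100 → c = 100110, weight = 3.
  m = 1100 → c = 111101, weight = 5.
  m = 0010 → c = 111110, weight = 5.
  m = 1010 → c = 100101, weight = 3.
  m = 0110 → c = 011000, weight = 2.
  m = 1110 → c = 000011, weight = 2.
  m = 0001 → c = 010110, weight = 3.
  m = 1001 → c = 001101, weight = 3.
  m = 0101 → c = 110000, weight = 2.
  m = 1101 → c = 101011, weight = 4.
  m = 0011 → c = 101000, weight = 2.
  m = 1011 → c = 110011, weight = 4.
  m = 0111 → c = 001110, weight = 3.
  m = 1111 → c = 010101, weight = 3.
Tally weights:
  weight 0: 1 codewords.
  weight 2: 4 codewords.
  weight 3: 6 codewords.
  weight 4: 3 codewords.
  weight 5: 2 codewords.
Minimum distance d = smallest w > 0 with A_w > 0 = 2.
Sanity: Σ A_w = 16 = 2^4 = 16 ✓.


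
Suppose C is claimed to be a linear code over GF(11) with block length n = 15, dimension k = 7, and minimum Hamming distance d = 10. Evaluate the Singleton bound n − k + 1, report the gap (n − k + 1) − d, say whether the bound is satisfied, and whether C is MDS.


Singleton RHS = n − k + 1 = 9, slack = -1, bound violated (no such code; not MDS).

Singleton bound: d ≤ n − k + 1.
Here n = 15, k = 7, so n − k + 1 = 9.
Given d = 10, check d ≤ 9: NO.
Slack = (n − k + 1) − d = -1.
The slack is negative: d = 10 exceeds n − k + 1 = 9 by 1, so the Singleton bound is violated and no linear [15, 7, 10]_11 code can exist. In particular it is not MDS (MDS requires d = n − k + 1 exactly).
Description: the claimed parameters are [15, 7, 10]_11; such a code would be impossible (violates the Singleton bound).


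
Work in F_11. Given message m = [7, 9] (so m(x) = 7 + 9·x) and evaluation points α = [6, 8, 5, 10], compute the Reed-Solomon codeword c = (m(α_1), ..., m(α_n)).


c = [6, 2, 8, 9]

Message polynomial: m(x) = 7 + 9·x (mod 11).
For each evaluation point α_i, compute m(α_i) mod 11:
  α_1 = 6: Horner steps 9 → 6, so m(6) = 6.
  α_2 = 8: Horner steps 9 → 2, so m(8) = 2.
  α_3 = 5: Horner steps 9 → 8, so m(5) = 8.
  α_4 = 10: Horner steps 9 → 9, so m(10) = 9.
Codeword c = [6, 2, 8, 9] ∈ F_11^4.


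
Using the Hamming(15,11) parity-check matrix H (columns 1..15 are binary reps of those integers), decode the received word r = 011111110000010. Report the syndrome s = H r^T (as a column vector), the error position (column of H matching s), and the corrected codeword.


s = (0, 1, 1, 1)^T, error position = 7, corrected codeword c = 011111010000010

Compute s = H r^T mod 2 one row at a time:
  s_1 = 1 + 0 + 0 + 0 + 0 + 0 + 1 + 0 = 2 ≡ 0 (mod 2).
  s_2 = 1 + 1 + 1 + 1 + 0 + 0 + 1 + 0 = 5 ≡ 1 (mod 2).
  s_3 = 1 + 1 + 1 + 1 + 0 + 0 + 1 + 0 = 5 ≡ 1 (mod 2).
  s_4 = 0 + 1 + 1 + 1 + 0 + 0 + 0 + 0 = 3 ≡ 1 (mod 2).
s = (0, 1, 1, 1)^T — this equals column 7 of H (binary 0111), so error is at position 7.
Correct: flip bit 7 of r = 011111110000010 to get c = 011111010000010.


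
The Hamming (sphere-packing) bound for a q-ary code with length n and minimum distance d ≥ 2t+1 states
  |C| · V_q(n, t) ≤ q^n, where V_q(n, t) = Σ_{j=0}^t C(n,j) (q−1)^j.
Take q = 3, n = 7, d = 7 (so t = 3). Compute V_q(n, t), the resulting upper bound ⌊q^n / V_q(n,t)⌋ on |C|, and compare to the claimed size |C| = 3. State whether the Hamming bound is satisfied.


V_q(n, t) = 379, q^n = 2187, Hamming bound = 5, |C| = 3 ≤ bound (satisfied).

Step 1: Compute V_q(n, t) = Σ_{j=0}^3 C(n, j) (q−1)^j.
  j = 0: C(7,0)·(2)^0 = 1·1 = 1.
  j = 1: C(7,1)·(2)^1 = 7·2 = 14.
  j = 2: C(7,2)·(2)^2 = 21·4 = 84.
  j = 3: C(7,3)·(2)^3 = 35·8 = 280.
  V_q(n, t) = 1 + 14 + 84 + 280 = 379.
Step 2: q^n = 3^7 = 2187.
Step 3: Hamming bound ⌊q^n / V_q(n,t)⌋ = ⌊2187/379⌋ = 5.
Step 4: Compare |C| = 3 to 5: satisfied.
The claimed |C| lies below the Hamming bound.


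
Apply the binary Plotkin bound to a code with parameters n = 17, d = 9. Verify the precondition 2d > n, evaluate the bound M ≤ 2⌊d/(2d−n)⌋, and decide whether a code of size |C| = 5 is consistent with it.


Plotkin bound M ≤ 18; given |C| = 5 ≤ bound (satisfied).

Check applicability: 2d = 18, n = 17.
2d − n = 1 > 0, so Plotkin applies.
Compute d/(2d−n) = 9/1 ≈ 9.0000.
⌊d/(2d−n)⌋ = 9.
Plotkin bound: M ≤ 2·9 = 18.
Given |C| = 5, check: satisfied.
This |C| is below the Plotkin bound.


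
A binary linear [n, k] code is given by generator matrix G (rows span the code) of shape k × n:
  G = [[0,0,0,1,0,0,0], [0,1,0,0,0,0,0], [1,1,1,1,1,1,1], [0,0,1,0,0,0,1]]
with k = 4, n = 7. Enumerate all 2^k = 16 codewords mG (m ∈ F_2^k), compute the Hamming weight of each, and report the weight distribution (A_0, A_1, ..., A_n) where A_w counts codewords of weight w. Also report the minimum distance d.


Weight distribution: A_0 = 1, A_1 = 2, A_2 = 2, A_3 = 3, A_4 = 3, A_5 = 2, A_6 = 2, A_7 = 1. Minimum distance d = 1.

Enumerate all 2^4 = 16 messages m ∈ F_2^4.
For each, compute codeword c = mG in F_2^7, then tally its weight.
  m = 0000 → c = 0000000, weight = 0.
  m = 1000 → c = 0001000, weight = 1.
  m = 0100 → c = 0100000, weight = 1.
  m = 1100 → c = 0101000, weight = 2.
  m = 0010 → c = 1111111, weight = 7.
  m = 1010 → c = 1110111, weight = 6.
  m = 0110 → c = 1011111, weight = 6.
  m = 1110 → c = 1010111, weight = 5.
  m = 0001 → c = 0010001, weight = 2.
  m = 1001 → c = 0011001, weight = 3.
  m = 0101 → c = 0110001, weight = 3.
  m = 1101 → c = 0111001, weight = 4.
  m = 0011 → c = 1101110, weight = 5.
  m = 1011 → c = 1100110, weight = 4.
  m = 0111 → c = 1001110, weight = 4.
  m = 1111 → c = 1000110, weight = 3.
Tally weights:
  weight 0: 1 codewords.
  weight 1: 2 codewords.
  weight 2: 2 codewords.
  weight 3: 3 codewords.
  weight 4: 3 codewords.
  weight 5: 2 codewords.
  weight 6: 2 codewords.
  weight 7: 1 codewords.
Minimum distance d = smallest w > 0 with A_w > 0 = 1.
Sanity: Σ A_w = 16 = 2^4 = 16 ✓.


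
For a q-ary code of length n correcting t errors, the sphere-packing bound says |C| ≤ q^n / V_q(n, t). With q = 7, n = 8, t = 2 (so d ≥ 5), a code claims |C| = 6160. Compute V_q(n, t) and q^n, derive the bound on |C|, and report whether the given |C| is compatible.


V_q(n, t) = 1057, q^n = 5764801, Hamming bound = 5453, |C| = 6160 > bound (violated).

Step 1: Compute V_q(n, t) = Σ_{j=0}^2 C(n, j) (q−1)^j.
  j = 0: C(8,0)·(6)^0 = 1·1 = 1.
  j = 1: C(8,1)·(6)^1 = 8·6 = 48.
  j = 2: C(8,2)·(6)^2 = 28·36 = 1008.
  V_q(n, t) = 1 + 48 + 1008 = 1057.
Step 2: q^n = 7^8 = 5764801.
Step 3: Hamming bound ⌊q^n / V_q(n,t)⌋ = ⌊5764801/1057⌋ = 5453.
Step 4: Compare |C| = 6160 to 5453: violated.
The claimed |C| lies above the Hamming bound, so no 7-ary code of length 8 with d ≥ 5 can have 6160 codewords.


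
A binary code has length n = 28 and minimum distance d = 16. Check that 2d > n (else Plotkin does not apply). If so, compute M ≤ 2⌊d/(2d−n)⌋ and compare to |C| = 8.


Plotkin bound M ≤ 8; given |C| = 8 ≤ bound (satisfied).

Check applicability: 2d = 32, n = 28.
2d − n = 4 > 0, so Plotkin applies.
Compute d/(2d−n) = 16/4 ≈ 4.0000.
⌊d/(2d−n)⌋ = 4.
Plotkin bound: M ≤ 2·4 = 8.
Given |C| = 8, check: satisfied.
This |C| is at the Plotkin bound.


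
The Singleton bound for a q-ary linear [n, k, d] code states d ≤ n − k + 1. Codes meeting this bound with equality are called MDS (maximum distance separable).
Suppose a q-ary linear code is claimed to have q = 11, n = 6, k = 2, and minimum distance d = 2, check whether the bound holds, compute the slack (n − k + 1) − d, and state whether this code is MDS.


Singleton RHS = n − k + 1 = 5, slack = 3, bound satisfied, not MDS.

Singleton bound: d ≤ n − k + 1.
Here n = 6, k = 2, so n − k + 1 = 5.
Given d = 2, check d ≤ 5: YES.
Slack = (n − k + 1) − d = 3.
The code is NOT MDS (slack = 3 > 0).
Description: the claimed parameters are [6, 2, 2]_11; such a code would be non-MDS.


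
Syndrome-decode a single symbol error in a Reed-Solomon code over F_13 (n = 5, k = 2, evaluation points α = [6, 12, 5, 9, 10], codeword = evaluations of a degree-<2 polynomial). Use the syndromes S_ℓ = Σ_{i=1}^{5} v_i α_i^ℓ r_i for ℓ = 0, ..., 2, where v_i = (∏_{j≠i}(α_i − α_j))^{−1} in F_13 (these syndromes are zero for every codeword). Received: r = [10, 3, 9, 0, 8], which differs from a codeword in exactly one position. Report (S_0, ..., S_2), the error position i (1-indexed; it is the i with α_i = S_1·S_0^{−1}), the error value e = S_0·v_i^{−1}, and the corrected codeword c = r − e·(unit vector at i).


S = (6, 8, 2), error at position 5, error magnitude e = 7, c = [10, 3, 9, 0, 1].

Step 1: column multipliers v_i = (∏_{j≠i}(α_i − α_j))^{−1} mod 13.
  i = 1 (α = 6): (6−12)(6−5)(6−9)(6−10) = (−6)·1·(−3)·(−4) = −72 ≡ 6, so v_1 = 6^{−1} = 11 (mod 13).
  i = 2 (α = 12): (12−6)(12−5)(12−9)(12−10) = 6·7·3·2 = 252 ≡ 5, so v_2 = 5^{−1} = 8 (mod 13).
  i = 3 (α = 5): (5−6)(5−12)(5−9)(5−10) = (−1)·(−7)·(−4)·(−5) = 140 ≡ 10, so v_3 = 10^{−1} = 4 (mod 13).
  i = 4 (α = 9): (9−6)(9−12)(9−5)(9−10) = 3·(−3)·4·(−1) = 36 ≡ 10, so v_4 = 10^{−1} = 4 (mod 13).
  i = 5 (α = 10): (10−6)(10−12)(10−5)(10−9) = 4·(−2)·5·1 = −40 ≡ 12, so v_5 = 12^{−1} = 12 (mod 13).
  v = [11, 8, 4, 4, 12].
Step 2: syndromes of r = [10, 3, 9, 0, 8] (all sums mod 13).
  S_0 = Σ v_i r_i = 11·10 + 8·3 + 4·9 + 4·0 + 12·8 = 266 ≡ 6.
  S_1 = Σ v_i α_i r_i = 11·6·10 + 8·12·3 + 4·5·9 + 4·9·0 + 12·10·8 = 2088 ≡ 8.
  α_i^2 mod 13 = [10, 1, 12, 3, 9].
  S_2 = Σ v_i α_i^2 r_i = 11·10·10 + 8·1·3 + 4·12·9 + 4·3·0 + 12·9·8 = 2420 ≡ 2.
  S = (6, 8, 2) ≠ 0, so r is not a codeword (an error is present).
Step 3: locate the error. For a single error e at position i, S_ℓ = v_i·e·α_i^ℓ, so α_err = S_1/S_0.
  S_0^{−1} = 6^{−1} = 11 (mod 13), so α_err = 8·11 = 88 ≡ 10 = α_5. Error position i = 5.
  Consistency check: S_2/S_1 = 2·5 = 10 ≡ 10 = α_err ✓ (single-error assumption holds).
Step 4: error magnitude e = S_0/v_5 = S_0·∏_{j≠5}(α_5 − α_j) = 6·12 = 72 ≡ 7 (mod 13).
Step 5: correct position 5: c_5 = r_5 − e = 8 − 7 ≡ 1 (mod 13). Hence c = [10, 3, 9, 0, 1].
  Check: interpolating c through the α_i gives m(x) = 4 + 1·x (degree < 2) with m(α_i) = c_i for every i, so c is indeed a codeword.


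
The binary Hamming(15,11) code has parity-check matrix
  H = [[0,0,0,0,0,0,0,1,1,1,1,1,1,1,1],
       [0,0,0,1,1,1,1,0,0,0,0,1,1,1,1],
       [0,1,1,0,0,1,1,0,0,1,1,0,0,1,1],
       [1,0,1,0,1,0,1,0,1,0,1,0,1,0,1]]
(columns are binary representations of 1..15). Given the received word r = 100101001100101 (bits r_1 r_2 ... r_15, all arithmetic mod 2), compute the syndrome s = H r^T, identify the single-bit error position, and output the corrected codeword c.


s = (0, 0, 1, 0)^T, error position = 2, corrected codeword c = 110101001100101

Compute s = H r^T mod 2 one row at a time:
  s_1 = 0 + 1 + 1 + 0 + 0 + 1 + 0 + 1 = 4 ≡ 0 (mod 2).
  s_2 = 1 + 0 + 1 + 0 + 0 + 1 + 0 + 1 = 4 ≡ 0 (mod 2).
  s_3 = 0 + 0 + 1 + 0 + 1 + 0 + 0 + 1 = 3 ≡ 1 (mod 2).
  s_4 = 1 + 0 + 0 + 0 + 1 + 0 + 1 + 1 = 4 ≡ 0 (mod 2).
s = (0, 0, 1, 0)^T — this equals column 2 of H (binary 0010), so error is at position 2.
Correct: flip bit 2 of r = 100101001100101 to get c = 110101001100101.


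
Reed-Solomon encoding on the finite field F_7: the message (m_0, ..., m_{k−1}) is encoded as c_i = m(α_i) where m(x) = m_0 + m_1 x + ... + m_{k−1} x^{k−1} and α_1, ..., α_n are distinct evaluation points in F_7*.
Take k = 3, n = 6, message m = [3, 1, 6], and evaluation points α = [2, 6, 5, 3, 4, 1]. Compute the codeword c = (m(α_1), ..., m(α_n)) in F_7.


c = [1, 1, 4, 4, 5, 3]

Message polynomial: m(x) = 3 + 1·x + 6·x^2 (mod 7).
For each evaluation point α_i, compute m(α_i) mod 7:
  α_1 = 2: Horner steps 6 → 6 → 1, so m(2) = 1.
  α_2 = 6: Horner steps 6 → 2 → 1, so m(6) = 1.
  α_3 = 5: Horner steps 6 → 3 → 4, so m(5) = 4.
  α_4 = 3: Horner steps 6 → 5 → 4, so m(3) = 4.
  α_5 = 4: Horner steps 6 → 4 → 5, so m(4) = 5.
  α_6 = 1: Horner steps 6 → 0 → 3, so m(1) = 3.
Codeword c = [1, 1, 4, 4, 5, 3] ∈ F_7^6.


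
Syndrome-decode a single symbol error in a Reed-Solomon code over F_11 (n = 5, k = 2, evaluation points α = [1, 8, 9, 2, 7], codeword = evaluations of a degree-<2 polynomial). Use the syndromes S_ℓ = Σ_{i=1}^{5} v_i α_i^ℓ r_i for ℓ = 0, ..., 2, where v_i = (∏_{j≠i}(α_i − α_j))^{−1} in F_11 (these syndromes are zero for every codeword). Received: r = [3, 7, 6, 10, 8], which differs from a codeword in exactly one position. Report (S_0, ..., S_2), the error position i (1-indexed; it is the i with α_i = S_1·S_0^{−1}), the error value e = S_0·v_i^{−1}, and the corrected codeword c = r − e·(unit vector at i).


S = (3, 6, 1), error at position 4, error magnitude e = 8, c = [3, 7, 6, 2, 8].

Step 1: column multipliers v_i = (∏_{j≠i}(α_i − α_j))^{−1} mod 11.
  i = 1 (α = 1): (1−8)(1−9)(1−2)(1−7) = (−7)·(−8)·(−1)·(−6) = 336 ≡ 6, so v_1 = 6^{−1} = 2 (mod 11).
  i = 2 (α = 8): (8−1)(8−9)(8−2)(8−7) = 7·(−1)·6·1 = −42 ≡ 2, so v_2 = 2^{−1} = 6 (mod 11).
  i = 3 (α = 9): (9−1)(9−8)(9−2)(9−7) = 8·1·7·2 = 112 ≡ 2, so v_3 = 2^{−1} = 6 (mod 11).
  i = 4 (α = 2): (2−1)(2−8)(2−9)(2−7) = 1·(−6)·(−7)·(−5) = −210 ≡ 10, so v_4 = 10^{−1} = 10 (mod 11).
  i = 5 (α = 7): (7−1)(7−8)(7−9)(7−2) = 6·(−1)·(−2)·5 = 60 ≡ 5, so v_5 = 5^{−1} = 9 (mod 11).
  v = [2, 6, 6, 10, 9].
Step 2: syndromes of r = [3, 7, 6, 10, 8] (all sums mod 11).
  S_0 = Σ v_i r_i = 2·3 + 6·7 + 6·6 + 10·10 + 9·8 = 256 ≡ 3.
  S_1 = Σ v_i α_i r_i = 2·1·3 + 6·8·7 + 6·9·6 + 10·2·10 + 9·7·8 = 1370 ≡ 6.
  α_i^2 mod 11 = [1, 9, 4, 4, 5].
  S_2 = Σ v_i α_i^2 r_i = 2·1·3 + 6·9·7 + 6·4·6 + 10·4·10 + 9·5·8 = 1288 ≡ 1.
  S = (3, 6, 1) ≠ 0, so r is not a codeword (an error is present).
Step 3: locate the error. For a single error e at position i, S_ℓ = v_i·e·α_i^ℓ, so α_err = S_1/S_0.
  S_0^{−1} = 3^{−1} = 4 (mod 11), so α_err = 6·4 = 24 ≡ 2 = α_4. Error position i = 4.
  Consistency check: S_2/S_1 = 1·2 = 2 ≡ 2 = α_err ✓ (single-error assumption holds).
Step 4: error magnitude e = S_0/v_4 = S_0·∏_{j≠4}(α_4 − α_j) = 3·10 = 30 ≡ 8 (mod 11).
Step 5: correct position 4: c_4 = r_4 − e = 10 − 8 ≡ 2 (mod 11). Hence c = [3, 7, 6, 2, 8].
  Check: interpolating c through the α_i gives m(x) = 4 + 10·x (degree < 2) with m(α_i) = c_i for every i, so c is indeed a codeword.


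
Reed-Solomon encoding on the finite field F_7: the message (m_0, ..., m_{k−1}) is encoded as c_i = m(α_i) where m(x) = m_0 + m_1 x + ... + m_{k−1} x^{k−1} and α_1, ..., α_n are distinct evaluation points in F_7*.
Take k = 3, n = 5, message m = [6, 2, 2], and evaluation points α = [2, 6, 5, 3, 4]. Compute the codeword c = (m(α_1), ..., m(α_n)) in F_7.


c = [4, 6, 3, 2, 4]

Message polynomial: m(x) = 6 + 2·x + 2·x^2 (mod 7).
For each evaluation point α_i, compute m(α_i) mod 7:
  α_1 = 2: Horner steps 2 → 6 → 4, so m(2) = 4.
  α_2 = 6: Horner steps 2 → 0 → 6, so m(6) = 6.
  α_3 = 5: Horner steps 2 → 5 → 3, so m(5) = 3.
  α_4 = 3: Horner steps 2 → 1 → 2, so m(3) = 2.
  α_5 = 4: Horner steps 2 → 3 → 4, so m(4) = 4.
Codeword c = [4, 6, 3, 2, 4] ∈ F_7^5.


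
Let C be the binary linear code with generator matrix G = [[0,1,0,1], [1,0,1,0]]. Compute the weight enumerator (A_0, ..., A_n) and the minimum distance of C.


Weight distribution: A_0 = 1, A_2 = 2, A_4 = 1. Minimum distance d = 2.

Enumerate all 2^2 = 4 messages m ∈ F_2^2.
For each, compute codeword c = mG in F_2^4, then tally its weight.
  m = 00 → c = 0000, weight = 0.
  m = 10 → c = 0101, weight = 2.
  m = 01 → c = 1010, weight = 2.
  m = 11 → c = 1111, weight = 4.
Tally weights:
  weight 0: 1 codewords.
  weight 2: 2 codewords.
  weight 4: 1 codewords.
Minimum distance d = smallest w > 0 with A_w > 0 = 2.
Sanity: Σ A_w = 4 = 2^2 = 4 ✓.


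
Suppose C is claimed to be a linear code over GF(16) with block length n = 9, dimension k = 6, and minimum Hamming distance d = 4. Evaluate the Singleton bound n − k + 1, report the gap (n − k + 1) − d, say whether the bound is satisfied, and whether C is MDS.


Singleton RHS = n − k + 1 = 4, slack = 0, bound satisfied, MDS.

Singleton bound: d ≤ n − k + 1.
Here n = 9, k = 6, so n − k + 1 = 4.
Given d = 4, check d ≤ 4: YES.
Slack = (n − k + 1) − d = 0.
The code is MDS (slack = 0).
Description: the claimed parameters are [9, 6, 4]_16; such a code would be MDS (meets Singleton bound).


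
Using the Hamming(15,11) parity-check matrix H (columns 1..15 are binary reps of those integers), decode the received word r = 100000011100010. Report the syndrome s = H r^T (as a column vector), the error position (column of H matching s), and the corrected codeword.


s = (0, 1, 0, 0)^T, error position = 4, corrected codeword c = 100100011100010

Compute s = H r^T mod 2 one row at a time:
  s_1 = 1 + 1 + 1 + 0 + 0 + 0 + 1 + 0 = 4 ≡ 0 (mod 2).
  s_2 = 0 + 0 + 0 + 0 + 0 + 0 + 1 + 0 = 1 ≡ 1 (mod 2).
  s_3 = 0 + 0 + 0 + 0 + 1 + 0 + 1 + 0 = 2 ≡ 0 (mod 2).
  s_4 = 1 + 0 + 0 + 0 + 1 + 0 + 0 + 0 = 2 ≡ 0 (mod 2).
s = (0, 1, 0, 0)^T — this equals column 4 of H (binary 0100), so error is at position 4.
Correct: flip bit 4 of r = 100000011100010 to get c = 100100011100010.


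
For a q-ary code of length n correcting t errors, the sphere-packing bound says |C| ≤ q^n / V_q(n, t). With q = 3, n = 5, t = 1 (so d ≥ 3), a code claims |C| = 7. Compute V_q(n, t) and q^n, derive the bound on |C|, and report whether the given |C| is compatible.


V_q(n, t) = 11, q^n = 243, Hamming bound = 22, |C| = 7 ≤ bound (satisfied).

Step 1: Compute V_q(n, t) = Σ_{j=0}^1 C(n, j) (q−1)^j.
  j = 0: C(5,0)·(2)^0 = 1·1 = 1.
  j = 1: C(5,1)·(2)^1 = 5·2 = 10.
  V_q(n, t) = 1 + 10 = 11.
Step 2: q^n = 3^5 = 243.
Step 3: Hamming bound ⌊q^n / V_q(n,t)⌋ = ⌊243/11⌋ = 22.
Step 4: Compare |C| = 7 to 22: satisfied.
The claimed |C| lies below the Hamming bound.


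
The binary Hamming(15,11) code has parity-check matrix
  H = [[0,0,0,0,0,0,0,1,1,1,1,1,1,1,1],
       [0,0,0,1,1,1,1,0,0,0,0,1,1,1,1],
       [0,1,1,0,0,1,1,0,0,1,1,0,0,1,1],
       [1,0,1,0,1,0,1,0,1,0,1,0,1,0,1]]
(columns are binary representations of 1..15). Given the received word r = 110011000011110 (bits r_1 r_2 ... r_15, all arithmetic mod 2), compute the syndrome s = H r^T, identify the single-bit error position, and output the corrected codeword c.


s = (0, 1, 0, 0)^T, error position = 4, corrected codeword c = 110111000011110

Compute s = H r^T mod 2 one row at a time:
  s_1 = 0 + 0 + 0 + 1 + 1 + 1 + 1 + 0 = 4 ≡ 0 (mod 2).
  s_2 = 0 + 1 + 1 + 0 + 1 + 1 + 1 + 0 = 5 ≡ 1 (mod 2).
  s_3 = 1 + 0 + 1 + 0 + 0 + 1 + 1 + 0 = 4 ≡ 0 (mod 2).
  s_4 = 1 + 0 + 1 + 0 + 0 + 1 + 1 + 0 = 4 ≡ 0 (mod 2).
s = (0, 1, 0, 0)^T — this equals column 4 of H (binary 0100), so error is at position 4.
Correct: flip bit 4 of r = 110011000011110 to get c = 110111000011110.


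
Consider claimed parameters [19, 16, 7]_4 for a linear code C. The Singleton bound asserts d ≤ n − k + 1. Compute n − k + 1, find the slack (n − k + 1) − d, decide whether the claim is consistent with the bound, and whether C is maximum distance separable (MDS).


Singleton RHS = n − k + 1 = 4, slack = -3, bound violated (no such code; not MDS).

Singleton bound: d ≤ n − k + 1.
Here n = 19, k = 16, so n − k + 1 = 4.
Given d = 7, check d ≤ 4: NO.
Slack = (n − k + 1) − d = -3.
The slack is negative: d = 7 exceeds n − k + 1 = 4 by 3, so the Singleton bound is violated and no linear [19, 16, 7]_4 code can exist. In particular it is not MDS (MDS requires d = n − k + 1 exactly).
Description: the claimed parameters are [19, 16, 7]_4; such a code would be impossible (violates the Singleton bound).


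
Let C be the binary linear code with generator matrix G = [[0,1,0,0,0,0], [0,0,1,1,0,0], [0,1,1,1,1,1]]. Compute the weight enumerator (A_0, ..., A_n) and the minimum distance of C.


Weight distribution: A_0 = 1, A_1 = 1, A_2 = 2, A_3 = 2, A_4 = 1, A_5 = 1. Minimum distance d = 1.

Enumerate all 2^3 = 8 messages m ∈ F_2^3.
For each, compute codeword c = mG in F_2^6, then tally its weight.
  m = 000 → c = 000000, weight = 0.
  m = 100 → c = 010000, weight = 1.
  m = 010 → c = 001100, weight = 2.
  m = 110 → c = 011100, weight = 3.
  m = 001 → c = 011111, weight = 5.
  m = 101 → c = 001111, weight = 4.
  m = 011 → c = 010011, weight = 3.
  m = 111 → c = 000011, weight = 2.
Tally weights:
  weight 0: 1 codewords.
  weight 1: 1 codewords.
  weight 2: 2 codewords.
  weight 3: 2 codewords.
  weight 4: 1 codewords.
  weight 5: 1 codewords.
Minimum distance d = smallest w > 0 with A_w > 0 = 1.
Sanity: Σ A_w = 8 = 2^3 = 8 ✓.


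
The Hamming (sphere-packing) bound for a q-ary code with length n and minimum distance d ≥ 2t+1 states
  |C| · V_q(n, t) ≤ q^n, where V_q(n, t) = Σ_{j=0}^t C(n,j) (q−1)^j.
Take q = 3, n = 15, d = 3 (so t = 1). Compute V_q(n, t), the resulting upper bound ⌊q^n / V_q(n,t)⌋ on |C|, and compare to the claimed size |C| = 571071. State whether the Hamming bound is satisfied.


V_q(n, t) = 31, q^n = 14348907, Hamming bound = 462867, |C| = 571071 > bound (violated).

Step 1: Compute V_q(n, t) = Σ_{j=0}^1 C(n, j) (q−1)^j.
  j = 0: C(15,0)·(2)^0 = 1·1 = 1.
  j = 1: C(15,1)·(2)^1 = 15·2 = 30.
  V_q(n, t) = 1 + 30 = 31.
Step 2: q^n = 3^15 = 14348907.
Step 3: Hamming bound ⌊q^n / V_q(n,t)⌋ = ⌊14348907/31⌋ = 462867.
Step 4: Compare |C| = 571071 to 462867: violated.
The claimed |C| lies above the Hamming bound, so no 3-ary code of length 15 with d ≥ 3 can have 571071 codewords.


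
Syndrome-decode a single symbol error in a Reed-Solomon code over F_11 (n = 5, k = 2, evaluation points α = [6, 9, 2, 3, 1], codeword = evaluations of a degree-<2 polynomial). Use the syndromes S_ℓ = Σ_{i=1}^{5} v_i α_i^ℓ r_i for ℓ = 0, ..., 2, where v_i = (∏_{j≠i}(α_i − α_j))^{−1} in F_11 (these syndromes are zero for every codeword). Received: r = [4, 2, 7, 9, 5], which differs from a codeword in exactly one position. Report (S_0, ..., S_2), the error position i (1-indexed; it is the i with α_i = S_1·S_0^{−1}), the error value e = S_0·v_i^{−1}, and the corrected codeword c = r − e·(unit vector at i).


S = (2, 7, 8), error at position 2, error magnitude e = 3, c = [4, 10, 7, 9, 5].

Step 1: column multipliers v_i = (∏_{j≠i}(α_i − α_j))^{−1} mod 11.
  i = 1 (α = 6): (6−9)(6−2)(6−3)(6−1) = (−3)·4·3·5 = −180 ≡ 7, so v_1 = 7^{−1} = 8 (mod 11).
  i = 2 (α = 9): (9−6)(9−2)(9−3)(9−1) = 3·7·6·8 = 1008 ≡ 7, so v_2 = 7^{−1} = 8 (mod 11).
  i = 3 (α = 2): (2−6)(2−9)(2−3)(2−1) = (−4)·(−7)·(−1)·1 = −28 ≡ 5, so v_3 = 5^{−1} = 9 (mod 11).
  i = 4 (α = 3): (3−6)(3−9)(3−2)(3−1) = (−3)·(−6)·1·2 = 36 ≡ 3, so v_4 = 3^{−1} = 4 (mod 11).
  i = 5 (α = 1): (1−6)(1−9)(1−2)(1−3) = (−5)·(−8)·(−1)·(−2) = 80 ≡ 3, so v_5 = 3^{−1} = 4 (mod 11).
  v = [8, 8, 9, 4, 4].
Step 2: syndromes of r = [4, 2, 7, 9, 5] (all sums mod 11).
  S_0 = Σ v_i r_i = 8·4 + 8·2 + 9·7 + 4·9 + 4·5 = 167 ≡ 2.
  S_1 = Σ v_i α_i r_i = 8·6·4 + 8·9·2 + 9·2·7 + 4·3·9 + 4·1·5 = 590 ≡ 7.
  α_i^2 mod 11 = [3, 4, 4, 9, 1].
  S_2 = Σ v_i α_i^2 r_i = 8·3·4 + 8·4·2 + 9·4·7 + 4·9·9 + 4·1·5 = 756 ≡ 8.
  S = (2, 7, 8) ≠ 0, so r is not a codeword (an error is present).
Step 3: locate the error. For a single error e at position i, S_ℓ = v_i·e·α_i^ℓ, so α_err = S_1/S_0.
  S_0^{−1} = 2^{−1} = 6 (mod 11), so α_err = 7·6 = 42 ≡ 9 = α_2. Error position i = 2.
  Consistency check: S_2/S_1 = 8·8 = 64 ≡ 9 = α_err ✓ (single-error assumption holds).
Step 4: error magnitude e = S_0/v_2 = S_0·∏_{j≠2}(α_2 − α_j) = 2·7 = 14 ≡ 3 (mod 11).
Step 5: correct position 2: c_2 = r_2 − e = 2 − 3 ≡ 10 (mod 11). Hence c = [4, 10, 7, 9, 5].
  Check: interpolating c through the α_i gives m(x) = 3 + 2·x (degree < 2) with m(α_i) = c_i for every i, so c is indeed a codeword.


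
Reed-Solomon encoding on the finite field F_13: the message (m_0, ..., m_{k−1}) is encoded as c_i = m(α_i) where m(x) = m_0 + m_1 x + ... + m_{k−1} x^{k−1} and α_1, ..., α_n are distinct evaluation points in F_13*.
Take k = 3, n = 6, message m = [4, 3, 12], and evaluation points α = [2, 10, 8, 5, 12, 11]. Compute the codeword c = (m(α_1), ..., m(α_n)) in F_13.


c = [6, 12, 3, 7, 0, 7]

Message polynomial: m(x) = 4 + 3·x + 12·x^2 (mod 13).
For each evaluation point α_i, compute m(α_i) mod 13:
  α_1 = 2: Horner steps 12 → 1 → 6, so m(2) = 6.
  α_2 = 10: Horner steps 12 → 6 → 12, so m(10) = 12.
  α_3 = 8: Horner steps 12 → 8 → 3, so m(8) = 3.
  α_4 = 5: Horner steps 12 → 11 → 7, so m(5) = 7.
  α_5 = 12: Horner steps 12 → 4 → 0, so m(12) = 0.
  α_6 = 11: Horner steps 12 → 5 → 7, so m(11) = 7.
Codeword c = [6, 12, 3, 7, 0, 7] ∈ F_13^6.


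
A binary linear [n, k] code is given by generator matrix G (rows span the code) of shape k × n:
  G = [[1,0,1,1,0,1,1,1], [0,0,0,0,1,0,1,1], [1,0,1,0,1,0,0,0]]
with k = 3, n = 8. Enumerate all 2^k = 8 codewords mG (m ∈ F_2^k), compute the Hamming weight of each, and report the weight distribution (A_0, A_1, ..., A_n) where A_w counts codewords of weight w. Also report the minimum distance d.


Weight distribution: A_0 = 1, A_2 = 1, A_3 = 2, A_4 = 1, A_5 = 2, A_6 = 1. Minimum distance d = 2.

Enumerate all 2^3 = 8 messages m ∈ F_2^3.
For each, compute codeword c = mG in F_2^8, then tally its weight.
  m = 000 → c = 00000000, weight = 0.
  m = 100 → c = 10110111, weight = 6.
  m = 010 → c = 00001011, weight = 3.
  m = 110 → c = 10111100, weight = 5.
  m = 001 → c = 10101000, weight = 3.
  m = 101 → c = 00011111, weight = 5.
  m = 011 → c = 10100011, weight = 4.
  m = 111 → c = 00010100, weight = 2.
Tally weights:
  weight 0: 1 codewords.
  weight 2: 1 codewords.
  weight 3: 2 codewords.
  weight 4: 1 codewords.
  weight 5: 2 codewords.
  weight 6: 1 codewords.
Minimum distance d = smallest w > 0 with A_w > 0 = 2.
Sanity: Σ A_w = 8 = 2^3 = 8 ✓.


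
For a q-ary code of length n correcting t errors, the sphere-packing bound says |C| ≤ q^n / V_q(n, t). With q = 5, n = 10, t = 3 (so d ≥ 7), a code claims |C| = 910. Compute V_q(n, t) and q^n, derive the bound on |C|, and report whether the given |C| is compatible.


V_q(n, t) = 8441, q^n = 9765625, Hamming bound = 1156, |C| = 910 ≤ bound (satisfied).

Step 1: Compute V_q(n, t) = Σ_{j=0}^3 C(n, j) (q−1)^j.
  j = 0: C(10,0)·(4)^0 = 1·1 = 1.
  j = 1: C(10,1)·(4)^1 = 10·4 = 40.
  j = 2: C(10,2)·(4)^2 = 45·16 = 720.
  j = 3: C(10,3)·(4)^3 = 120·64 = 7680.
  V_q(n, t) = 1 + 40 + 720 + 7680 = 8441.
Step 2: q^n = 5^10 = 9765625.
Step 3: Hamming bound ⌊q^n / V_q(n,t)⌋ = ⌊9765625/8441⌋ = 1156.
Step 4: Compare |C| = 910 to 1156: satisfied.
The claimed |C| lies below the Hamming bound.


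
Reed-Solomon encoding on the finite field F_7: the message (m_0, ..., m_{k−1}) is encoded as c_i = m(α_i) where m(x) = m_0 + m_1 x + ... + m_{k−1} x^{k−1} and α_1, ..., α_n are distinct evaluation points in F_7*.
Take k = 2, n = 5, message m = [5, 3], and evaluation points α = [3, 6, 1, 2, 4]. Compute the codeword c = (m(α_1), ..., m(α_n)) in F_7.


c = [0, 2, 1, 4, 3]

Message polynomial: m(x) = 5 + 3·x (mod 7).
For each evaluation point α_i, compute m(α_i) mod 7:
  α_1 = 3: Horner steps 3 → 0, so m(3) = 0.
  α_2 = 6: Horner steps 3 → 2, so m(6) = 2.
  α_3 = 1: Horner steps 3 → 1, so m(1) = 1.
  α_4 = 2: Horner steps 3 → 4, so m(2) = 4.
  α_5 = 4: Horner steps 3 → 3, so m(4) = 3.
Codeword c = [0, 2, 1, 4, 3] ∈ F_7^5.


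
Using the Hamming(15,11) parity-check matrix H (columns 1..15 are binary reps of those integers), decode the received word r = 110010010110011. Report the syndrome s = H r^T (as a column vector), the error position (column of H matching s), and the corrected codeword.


s = (1, 1, 1, 0)^T, error position = 14, corrected codeword c = 110010010110001

Compute s = H r^T mod 2 one row at a time:
  s_1 = 1 + 0 + 1 + 1 + 0 + 0 + 1 + 1 = 5 ≡ 1 (mod 2).
  s_2 = 0 + 1 + 0 + 0 + 0 + 0 + 1 + 1 = 3 ≡ 1 (mod 2).
  s_3 = 1 + 0 + 0 + 0 + 1 + 1 + 1 + 1 = 5 ≡ 1 (mod 2).
  s_4 = 1 + 0 + 1 + 0 + 0 + 1 + 0 + 1 = 4 ≡ 0 (mod 2).
s = (1, 1, 1, 0)^T — this equals column 14 of H (binary 1110), so error is at position 14.
Correct: flip bit 14 of r = 110010010110011 to get c = 110010010110001.


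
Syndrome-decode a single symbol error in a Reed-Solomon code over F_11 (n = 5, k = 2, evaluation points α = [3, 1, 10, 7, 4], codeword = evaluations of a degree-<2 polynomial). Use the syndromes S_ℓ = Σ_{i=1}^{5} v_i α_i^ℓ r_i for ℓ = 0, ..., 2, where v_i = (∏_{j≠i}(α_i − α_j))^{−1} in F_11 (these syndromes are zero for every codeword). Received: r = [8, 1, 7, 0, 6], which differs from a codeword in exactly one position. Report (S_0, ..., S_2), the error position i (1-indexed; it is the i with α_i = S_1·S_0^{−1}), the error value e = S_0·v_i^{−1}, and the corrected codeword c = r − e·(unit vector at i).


S = (2, 9, 2), error at position 3, error magnitude e = 2, c = [8, 1, 5, 0, 6].

Step 1: column multipliers v_i = (∏_{j≠i}(α_i − α_j))^{−1} mod 11.
  i = 1 (α = 3): (3−1)(3−10)(3−7)(3−4) = 2·(−7)·(−4)·(−1) = −56 ≡ 10, so v_1 = 10^{−1} = 10 (mod 11).
  i = 2 (α = 1): (1−3)(1−10)(1−7)(1−4) = (−2)·(−9)·(−6)·(−3) = 324 ≡ 5, so v_2 = 5^{−1} = 9 (mod 11).
  i = 3 (α = 10): (10−3)(10−1)(10−7)(10−4) = 7·9·3·6 = 1134 ≡ 1, so v_3 = 1^{−1} = 1 (mod 11).
  i = 4 (α = 7): (7−3)(7−1)(7−10)(7−4) = 4·6·(−3)·3 = −216 ≡ 4, so v_4 = 4^{−1} = 3 (mod 11).
  i = 5 (α = 4): (4−3)(4−1)(4−10)(4−7) = 1·3·(−6)·(−3) = 54 ≡ 10, so v_5 = 10^{−1} = 10 (mod 11).
  v = [10, 9, 1, 3, 10].
Step 2: syndromes of r = [8, 1, 7, 0, 6] (all sums mod 11).
  S_0 = Σ v_i r_i = 10·8 + 9·1 + 1·7 + 3·0 + 10·6 = 156 ≡ 2.
  S_1 = Σ v_i α_i r_i = 10·3·8 + 9·1·1 + 1·10·7 + 3·7·0 + 10·4·6 = 559 ≡ 9.
  α_i^2 mod 11 = [9, 1, 1, 5, 5].
  S_2 = Σ v_i α_i^2 r_i = 10·9·8 + 9·1·1 + 1·1·7 + 3·5·0 + 10·5·6 = 1036 ≡ 2.
  S = (2, 9, 2) ≠ 0, so r is not a codeword (an error is present).
Step 3: locate the error. For a single error e at position i, S_ℓ = v_i·e·α_i^ℓ, so α_err = S_1/S_0.
  S_0^{−1} = 2^{−1} = 6 (mod 11), so α_err = 9·6 = 54 ≡ 10 = α_3. Error position i = 3.
  Consistency check: S_2/S_1 = 2·5 = 10 ≡ 10 = α_err ✓ (single-error assumption holds).
Step 4: error magnitude e = S_0/v_3 = S_0·∏_{j≠3}(α_3 − α_j) = 2·1 = 2 ≡ 2 (mod 11).
Step 5: correct position 3: c_3 = r_3 − e = 7 − 2 ≡ 5 (mod 11). Hence c = [8, 1, 5, 0, 6].
  Check: interpolating c through the α_i gives m(x) = 3 + 9·x (degree < 2) with m(α_i) = c_i for every i, so c is indeed a codeword.


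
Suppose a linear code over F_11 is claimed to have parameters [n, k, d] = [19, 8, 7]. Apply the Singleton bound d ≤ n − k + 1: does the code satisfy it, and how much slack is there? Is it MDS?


Singleton RHS = n − k + 1 = 12, slack = 5, bound satisfied, not MDS.

Singleton bound: d ≤ n − k + 1.
Here n = 19, k = 8, so n − k + 1 = 12.
Given d = 7, check d ≤ 12: YES.
Slack = (n − k + 1) − d = 5.
The code is NOT MDS (slack = 5 > 0).
Description: the claimed parameters are [19, 8, 7]_11; such a code would be non-MDS.


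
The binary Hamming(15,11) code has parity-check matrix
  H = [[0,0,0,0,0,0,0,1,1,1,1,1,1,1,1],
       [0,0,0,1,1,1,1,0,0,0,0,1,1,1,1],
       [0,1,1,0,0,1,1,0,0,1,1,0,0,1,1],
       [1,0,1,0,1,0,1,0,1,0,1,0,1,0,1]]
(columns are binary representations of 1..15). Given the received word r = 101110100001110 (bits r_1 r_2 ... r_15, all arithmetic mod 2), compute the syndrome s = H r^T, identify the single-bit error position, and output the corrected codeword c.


s = (1, 0, 1, 1)^T, error position = 11, corrected codeword c = 101110100011110

Compute s = H r^T mod 2 one row at a time:
  s_1 = 0 + 0 + 0 + 0 + 1 + 1 + 1 + 0 = 3 ≡ 1 (mod 2).
  s_2 = 1 + 1 + 0 + 1 + 1 + 1 + 1 + 0 = 6 ≡ 0 (mod 2).
  s_3 = 0 + 1 + 0 + 1 + 0 + 0 + 1 + 0 = 3 ≡ 1 (mod 2).
  s_4 = 1 + 1 + 1 + 1 + 0 + 0 + 1 + 0 = 5 ≡ 1 (mod 2).
s = (1, 0, 1, 1)^T — this equals column 11 of H (binary 1011), so error is at position 11.
Correct: flip bit 11 of r = 101110100001110 to get c = 101110100011110.


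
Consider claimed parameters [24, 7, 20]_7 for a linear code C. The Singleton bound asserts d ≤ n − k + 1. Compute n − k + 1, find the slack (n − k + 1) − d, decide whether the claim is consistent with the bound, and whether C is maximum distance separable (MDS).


Singleton RHS = n − k + 1 = 18, slack = -2, bound violated (no such code; not MDS).

Singleton bound: d ≤ n − k + 1.
Here n = 24, k = 7, so n − k + 1 = 18.
Given d = 20, check d ≤ 18: NO.
Slack = (n − k + 1) − d = -2.
The slack is negative: d = 20 exceeds n − k + 1 = 18 by 2, so the Singleton bound is violated and no linear [24, 7, 20]_7 code can exist. In particular it is not MDS (MDS requires d = n − k + 1 exactly).
Description: the claimed parameters are [24, 7, 20]_7; such a code would be impossible (violates the Singleton bound).


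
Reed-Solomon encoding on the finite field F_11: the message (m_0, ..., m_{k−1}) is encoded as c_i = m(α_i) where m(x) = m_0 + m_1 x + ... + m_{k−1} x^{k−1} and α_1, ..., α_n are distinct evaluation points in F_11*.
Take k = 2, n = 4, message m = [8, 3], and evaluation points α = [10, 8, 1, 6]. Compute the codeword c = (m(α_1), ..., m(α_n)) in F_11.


c = [5, 10, 0, 4]

Message polynomial: m(x) = 8 + 3·x (mod 11).
For each evaluation point α_i, compute m(α_i) mod 11:
  α_1 = 10: Horner steps 3 → 5, so m(10) = 5.
  α_2 = 8: Horner steps 3 → 10, so m(8) = 10.
  α_3 = 1: Horner steps 3 → 0, so m(1) = 0.
  α_4 = 6: Horner steps 3 → 4, so m(6) = 4.
Codeword c = [5, 10, 0, 4] ∈ F_11^4.


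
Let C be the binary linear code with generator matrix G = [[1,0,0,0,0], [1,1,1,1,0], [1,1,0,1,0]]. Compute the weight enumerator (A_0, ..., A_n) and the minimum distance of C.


Weight distribution: A_0 = 1, A_1 = 2, A_2 = 2, A_3 = 2, A_4 = 1. Minimum distance d = 1.

Enumerate all 2^3 = 8 messages m ∈ F_2^3.
For each, compute codeword c = mG in F_2^5, then tally its weight.
  m = 000 → c = 00000, weight = 0.
  m = 100 → c = 10000, weight = 1.
  m = 010 → c = 11110, weight = 4.
  m = 110 → c = 01110, weight = 3.
  m = 001 → c = 11010, weight = 3.
  m = 101 → c = 01010, weight = 2.
  m = 011 → c = 00100, weight = 1.
  m = 111 → c = 10100, weight = 2.
Tally weights:
  weight 0: 1 codewords.
  weight 1: 2 codewords.
  weight 2: 2 codewords.
  weight 3: 2 codewords.
  weight 4: 1 codewords.
Minimum distance d = smallest w > 0 with A_w > 0 = 1.
Sanity: Σ A_w = 8 = 2^3 = 8 ✓.
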